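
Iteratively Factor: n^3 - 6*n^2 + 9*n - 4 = (n - 1)*(n^2 - 5*n + 4) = (n - 1)^2*(n - 4)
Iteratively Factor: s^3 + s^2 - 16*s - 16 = (s - 4)*(s^2 + 5*s + 4) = (s - 4)*(s + 4)*(s + 1)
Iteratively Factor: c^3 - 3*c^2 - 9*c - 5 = (c + 1)*(c^2 - 4*c - 5) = (c - 5)*(c + 1)*(c + 1)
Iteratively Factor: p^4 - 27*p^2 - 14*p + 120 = (p + 3)*(p^3 - 3*p^2 - 18*p + 40) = (p - 2)*(p + 3)*(p^2 - p - 20) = (p - 5)*(p - 2)*(p + 3)*(p + 4)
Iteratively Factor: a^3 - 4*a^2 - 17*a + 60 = (a - 3)*(a^2 - a - 20) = (a - 3)*(a + 4)*(a - 5)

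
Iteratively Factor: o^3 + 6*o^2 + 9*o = (o + 3)*(o^2 + 3*o) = o*(o + 3)*(o + 3)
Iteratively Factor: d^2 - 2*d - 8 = (d + 2)*(d - 4)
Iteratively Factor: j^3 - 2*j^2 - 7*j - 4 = (j + 1)*(j^2 - 3*j - 4) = (j - 4)*(j + 1)*(j + 1)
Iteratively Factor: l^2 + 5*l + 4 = (l + 4)*(l + 1)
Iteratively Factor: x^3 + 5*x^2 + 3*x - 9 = (x - 1)*(x^2 + 6*x + 9) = (x - 1)*(x + 3)*(x + 3)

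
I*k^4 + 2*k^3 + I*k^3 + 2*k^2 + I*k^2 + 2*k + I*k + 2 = (k + 1)*(k - 2*I)*(k + I)*(I*k + 1)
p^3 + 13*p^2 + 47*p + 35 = (p + 1)*(p + 5)*(p + 7)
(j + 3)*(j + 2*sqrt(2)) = j^2 + 2*sqrt(2)*j + 3*j + 6*sqrt(2)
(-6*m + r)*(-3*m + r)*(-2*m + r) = -36*m^3 + 36*m^2*r - 11*m*r^2 + r^3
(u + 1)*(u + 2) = u^2 + 3*u + 2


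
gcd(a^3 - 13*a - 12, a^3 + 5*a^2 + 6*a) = a + 3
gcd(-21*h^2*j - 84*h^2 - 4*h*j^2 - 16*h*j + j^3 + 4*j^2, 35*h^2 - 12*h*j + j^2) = 7*h - j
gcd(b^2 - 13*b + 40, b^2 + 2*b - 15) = 1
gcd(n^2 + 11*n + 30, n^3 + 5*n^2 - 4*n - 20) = n + 5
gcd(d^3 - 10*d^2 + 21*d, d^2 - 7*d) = d^2 - 7*d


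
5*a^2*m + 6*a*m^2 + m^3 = m*(a + m)*(5*a + m)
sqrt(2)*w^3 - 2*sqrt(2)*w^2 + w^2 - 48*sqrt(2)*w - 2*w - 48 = (w - 8)*(w + 6)*(sqrt(2)*w + 1)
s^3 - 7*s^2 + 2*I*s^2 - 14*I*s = s*(s - 7)*(s + 2*I)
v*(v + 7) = v^2 + 7*v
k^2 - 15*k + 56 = (k - 8)*(k - 7)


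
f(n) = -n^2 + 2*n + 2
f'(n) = 2 - 2*n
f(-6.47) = -52.80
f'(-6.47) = 14.94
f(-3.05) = -13.40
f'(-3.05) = 8.10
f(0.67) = 2.89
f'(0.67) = 0.66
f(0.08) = 2.15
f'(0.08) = 1.84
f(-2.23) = -7.43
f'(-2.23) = 6.46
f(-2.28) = -7.76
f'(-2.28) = 6.56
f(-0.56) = 0.57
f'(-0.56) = 3.12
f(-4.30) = -25.09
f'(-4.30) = 10.60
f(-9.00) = -97.00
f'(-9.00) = 20.00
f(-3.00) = -13.00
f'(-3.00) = 8.00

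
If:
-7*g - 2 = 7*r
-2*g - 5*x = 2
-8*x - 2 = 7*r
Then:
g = -16/51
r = 10/357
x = -14/51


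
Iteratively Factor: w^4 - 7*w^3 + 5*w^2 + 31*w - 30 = (w - 5)*(w^3 - 2*w^2 - 5*w + 6) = (w - 5)*(w - 1)*(w^2 - w - 6) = (w - 5)*(w - 1)*(w + 2)*(w - 3)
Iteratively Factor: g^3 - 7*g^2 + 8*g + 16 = (g - 4)*(g^2 - 3*g - 4) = (g - 4)^2*(g + 1)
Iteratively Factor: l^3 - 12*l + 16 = (l - 2)*(l^2 + 2*l - 8) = (l - 2)*(l + 4)*(l - 2)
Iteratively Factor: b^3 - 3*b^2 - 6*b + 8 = (b - 1)*(b^2 - 2*b - 8) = (b - 1)*(b + 2)*(b - 4)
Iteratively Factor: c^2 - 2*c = (c)*(c - 2)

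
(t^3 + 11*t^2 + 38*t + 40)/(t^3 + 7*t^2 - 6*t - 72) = (t^2 + 7*t + 10)/(t^2 + 3*t - 18)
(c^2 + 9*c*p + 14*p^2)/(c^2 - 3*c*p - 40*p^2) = (-c^2 - 9*c*p - 14*p^2)/(-c^2 + 3*c*p + 40*p^2)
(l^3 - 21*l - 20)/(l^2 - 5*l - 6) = (l^2 - l - 20)/(l - 6)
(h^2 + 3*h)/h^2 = (h + 3)/h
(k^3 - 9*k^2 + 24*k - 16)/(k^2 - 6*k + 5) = (k^2 - 8*k + 16)/(k - 5)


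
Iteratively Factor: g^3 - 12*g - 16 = (g + 2)*(g^2 - 2*g - 8) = (g + 2)^2*(g - 4)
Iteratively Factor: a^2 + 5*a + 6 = (a + 3)*(a + 2)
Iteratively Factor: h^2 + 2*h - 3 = (h + 3)*(h - 1)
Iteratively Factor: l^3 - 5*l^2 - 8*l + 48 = (l - 4)*(l^2 - l - 12) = (l - 4)*(l + 3)*(l - 4)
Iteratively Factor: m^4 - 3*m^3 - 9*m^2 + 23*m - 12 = (m - 4)*(m^3 + m^2 - 5*m + 3) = (m - 4)*(m + 3)*(m^2 - 2*m + 1) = (m - 4)*(m - 1)*(m + 3)*(m - 1)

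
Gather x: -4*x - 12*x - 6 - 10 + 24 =8 - 16*x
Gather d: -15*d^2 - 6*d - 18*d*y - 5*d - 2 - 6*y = -15*d^2 + d*(-18*y - 11) - 6*y - 2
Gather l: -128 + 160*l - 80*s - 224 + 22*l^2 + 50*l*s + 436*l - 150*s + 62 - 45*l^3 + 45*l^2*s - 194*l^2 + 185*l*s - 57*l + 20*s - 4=-45*l^3 + l^2*(45*s - 172) + l*(235*s + 539) - 210*s - 294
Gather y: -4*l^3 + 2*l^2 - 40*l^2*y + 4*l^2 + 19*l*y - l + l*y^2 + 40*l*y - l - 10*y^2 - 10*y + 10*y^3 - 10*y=-4*l^3 + 6*l^2 - 2*l + 10*y^3 + y^2*(l - 10) + y*(-40*l^2 + 59*l - 20)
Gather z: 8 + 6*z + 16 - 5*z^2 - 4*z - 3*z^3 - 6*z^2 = -3*z^3 - 11*z^2 + 2*z + 24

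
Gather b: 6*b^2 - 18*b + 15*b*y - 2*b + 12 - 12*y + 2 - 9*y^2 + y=6*b^2 + b*(15*y - 20) - 9*y^2 - 11*y + 14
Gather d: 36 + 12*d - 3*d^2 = -3*d^2 + 12*d + 36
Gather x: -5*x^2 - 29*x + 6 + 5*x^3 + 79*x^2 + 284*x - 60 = 5*x^3 + 74*x^2 + 255*x - 54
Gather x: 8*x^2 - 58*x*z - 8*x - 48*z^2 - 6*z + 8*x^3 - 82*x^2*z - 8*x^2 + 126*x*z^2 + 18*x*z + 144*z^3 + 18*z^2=8*x^3 - 82*x^2*z + x*(126*z^2 - 40*z - 8) + 144*z^3 - 30*z^2 - 6*z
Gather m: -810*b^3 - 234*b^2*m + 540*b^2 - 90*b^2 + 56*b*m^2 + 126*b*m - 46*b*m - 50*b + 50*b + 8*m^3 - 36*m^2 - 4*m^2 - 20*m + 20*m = -810*b^3 + 450*b^2 + 8*m^3 + m^2*(56*b - 40) + m*(-234*b^2 + 80*b)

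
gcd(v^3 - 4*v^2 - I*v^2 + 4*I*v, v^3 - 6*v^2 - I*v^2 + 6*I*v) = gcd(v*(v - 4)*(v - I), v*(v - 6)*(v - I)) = v^2 - I*v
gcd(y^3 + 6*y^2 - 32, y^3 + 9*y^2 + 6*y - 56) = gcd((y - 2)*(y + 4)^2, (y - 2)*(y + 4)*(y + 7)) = y^2 + 2*y - 8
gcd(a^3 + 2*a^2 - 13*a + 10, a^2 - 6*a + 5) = a - 1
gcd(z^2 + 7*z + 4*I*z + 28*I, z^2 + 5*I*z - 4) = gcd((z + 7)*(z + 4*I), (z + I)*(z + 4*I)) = z + 4*I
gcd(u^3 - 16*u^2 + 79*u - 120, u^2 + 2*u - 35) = u - 5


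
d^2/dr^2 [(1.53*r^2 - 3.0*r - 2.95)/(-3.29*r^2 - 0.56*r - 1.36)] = (70.582344*r^3 + 232.661562*r^2 - 47.92872*r - 34.778096)/(35.611289*r^6 + 18.184488*r^5 + 47.25756*r^4 + 15.2096*r^3 + 19.53504*r^2 + 3.107328*r + 2.515456)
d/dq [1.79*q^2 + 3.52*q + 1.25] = 3.58*q + 3.52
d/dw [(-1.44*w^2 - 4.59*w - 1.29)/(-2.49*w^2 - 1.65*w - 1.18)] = (-9.0531*w^2 - 3.0258*w + 3.2877)/(6.2001*w^4 + 8.217*w^3 + 8.5989*w^2 + 3.894*w + 1.3924)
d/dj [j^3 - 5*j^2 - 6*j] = 3*j^2 - 10*j - 6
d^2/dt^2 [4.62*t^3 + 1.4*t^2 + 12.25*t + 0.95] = 27.72*t + 2.8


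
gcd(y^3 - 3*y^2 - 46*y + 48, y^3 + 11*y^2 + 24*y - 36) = y^2 + 5*y - 6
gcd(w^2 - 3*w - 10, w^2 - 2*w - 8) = w + 2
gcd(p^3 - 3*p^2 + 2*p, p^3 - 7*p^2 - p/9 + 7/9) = 1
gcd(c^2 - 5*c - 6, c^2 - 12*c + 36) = c - 6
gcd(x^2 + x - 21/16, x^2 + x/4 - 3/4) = x - 3/4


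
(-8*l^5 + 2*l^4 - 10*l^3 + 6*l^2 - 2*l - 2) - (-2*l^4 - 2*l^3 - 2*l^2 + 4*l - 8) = -8*l^5 + 4*l^4 - 8*l^3 + 8*l^2 - 6*l + 6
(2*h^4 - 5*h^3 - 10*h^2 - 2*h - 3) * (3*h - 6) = 6*h^5 - 27*h^4 + 54*h^2 + 3*h + 18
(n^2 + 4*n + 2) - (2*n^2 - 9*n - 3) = -n^2 + 13*n + 5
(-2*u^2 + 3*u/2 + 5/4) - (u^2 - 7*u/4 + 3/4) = -3*u^2 + 13*u/4 + 1/2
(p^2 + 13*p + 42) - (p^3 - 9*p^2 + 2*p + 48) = -p^3 + 10*p^2 + 11*p - 6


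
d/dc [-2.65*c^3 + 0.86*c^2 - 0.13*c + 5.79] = -7.95*c^2 + 1.72*c - 0.13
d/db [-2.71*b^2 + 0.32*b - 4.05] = 0.32 - 5.42*b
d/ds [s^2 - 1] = 2*s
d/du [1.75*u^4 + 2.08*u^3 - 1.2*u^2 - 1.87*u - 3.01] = 7.0*u^3 + 6.24*u^2 - 2.4*u - 1.87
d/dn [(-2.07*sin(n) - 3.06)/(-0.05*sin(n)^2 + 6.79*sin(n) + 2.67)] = (-0.1035*sin(n)^2 - 0.306000000000001*sin(n) + 15.2505)*cos(n)/(0.0025*sin(n)^4 - 0.679*sin(n)^3 + 45.8371*sin(n)^2 + 36.2586*sin(n) + 7.1289)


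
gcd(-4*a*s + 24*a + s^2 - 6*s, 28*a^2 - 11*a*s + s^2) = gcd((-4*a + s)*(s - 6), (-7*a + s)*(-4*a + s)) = -4*a + s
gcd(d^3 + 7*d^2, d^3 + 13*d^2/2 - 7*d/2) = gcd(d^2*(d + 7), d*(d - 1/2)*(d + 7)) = d^2 + 7*d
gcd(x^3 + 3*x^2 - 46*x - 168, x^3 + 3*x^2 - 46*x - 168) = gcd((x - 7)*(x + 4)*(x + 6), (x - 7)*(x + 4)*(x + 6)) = x^3 + 3*x^2 - 46*x - 168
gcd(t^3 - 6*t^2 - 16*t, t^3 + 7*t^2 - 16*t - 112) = 1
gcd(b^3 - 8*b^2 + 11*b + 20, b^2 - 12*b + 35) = b - 5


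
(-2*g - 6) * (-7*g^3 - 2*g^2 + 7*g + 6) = 14*g^4 + 46*g^3 - 2*g^2 - 54*g - 36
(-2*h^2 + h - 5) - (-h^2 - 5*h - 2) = -h^2 + 6*h - 3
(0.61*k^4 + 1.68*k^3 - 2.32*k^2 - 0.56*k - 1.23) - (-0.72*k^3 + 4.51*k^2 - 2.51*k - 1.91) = 0.61*k^4 + 2.4*k^3 - 6.83*k^2 + 1.95*k + 0.68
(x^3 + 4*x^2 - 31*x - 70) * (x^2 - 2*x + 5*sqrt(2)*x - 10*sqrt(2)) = x^5 + 2*x^4 + 5*sqrt(2)*x^4 - 39*x^3 + 10*sqrt(2)*x^3 - 195*sqrt(2)*x^2 - 8*x^2 - 40*sqrt(2)*x + 140*x + 700*sqrt(2)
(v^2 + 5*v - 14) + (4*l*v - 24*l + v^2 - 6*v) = 4*l*v - 24*l + 2*v^2 - v - 14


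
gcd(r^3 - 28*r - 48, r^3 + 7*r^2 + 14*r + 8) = r^2 + 6*r + 8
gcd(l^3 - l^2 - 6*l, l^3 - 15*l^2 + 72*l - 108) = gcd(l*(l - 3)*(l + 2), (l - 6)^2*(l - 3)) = l - 3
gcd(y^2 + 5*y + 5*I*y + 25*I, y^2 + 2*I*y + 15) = y + 5*I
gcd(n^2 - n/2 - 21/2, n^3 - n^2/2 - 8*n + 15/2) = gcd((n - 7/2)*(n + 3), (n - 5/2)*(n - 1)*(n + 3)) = n + 3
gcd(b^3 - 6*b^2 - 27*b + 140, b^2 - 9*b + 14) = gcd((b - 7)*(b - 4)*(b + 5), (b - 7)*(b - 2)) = b - 7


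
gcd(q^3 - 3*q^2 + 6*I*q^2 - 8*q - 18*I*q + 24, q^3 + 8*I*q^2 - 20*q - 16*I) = q^2 + 6*I*q - 8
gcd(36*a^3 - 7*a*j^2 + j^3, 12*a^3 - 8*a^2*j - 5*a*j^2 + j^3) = 12*a^2 + 4*a*j - j^2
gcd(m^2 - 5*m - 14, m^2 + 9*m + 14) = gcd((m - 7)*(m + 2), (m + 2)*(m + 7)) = m + 2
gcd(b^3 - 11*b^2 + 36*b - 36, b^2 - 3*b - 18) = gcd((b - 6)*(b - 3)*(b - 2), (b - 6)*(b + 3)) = b - 6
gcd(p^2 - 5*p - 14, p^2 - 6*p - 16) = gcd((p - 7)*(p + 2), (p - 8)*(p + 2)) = p + 2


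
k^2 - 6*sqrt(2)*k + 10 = (k - 5*sqrt(2))*(k - sqrt(2))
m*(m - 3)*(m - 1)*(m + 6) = m^4 + 2*m^3 - 21*m^2 + 18*m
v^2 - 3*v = v*(v - 3)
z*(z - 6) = z^2 - 6*z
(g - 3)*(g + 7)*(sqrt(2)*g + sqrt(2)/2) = sqrt(2)*g^3 + 9*sqrt(2)*g^2/2 - 19*sqrt(2)*g - 21*sqrt(2)/2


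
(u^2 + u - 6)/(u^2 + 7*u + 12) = (u - 2)/(u + 4)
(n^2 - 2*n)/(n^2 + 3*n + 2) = n*(n - 2)/(n^2 + 3*n + 2)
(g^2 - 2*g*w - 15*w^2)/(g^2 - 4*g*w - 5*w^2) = (g + 3*w)/(g + w)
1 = 1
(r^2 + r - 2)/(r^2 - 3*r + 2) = (r + 2)/(r - 2)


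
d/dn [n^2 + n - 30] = 2*n + 1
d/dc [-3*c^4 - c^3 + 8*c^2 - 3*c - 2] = -12*c^3 - 3*c^2 + 16*c - 3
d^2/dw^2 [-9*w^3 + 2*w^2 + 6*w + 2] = 4 - 54*w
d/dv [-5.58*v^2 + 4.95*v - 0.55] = 4.95 - 11.16*v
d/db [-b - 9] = -1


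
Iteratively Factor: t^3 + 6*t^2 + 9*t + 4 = (t + 1)*(t^2 + 5*t + 4) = (t + 1)^2*(t + 4)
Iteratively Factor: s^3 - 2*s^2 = (s)*(s^2 - 2*s) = s^2*(s - 2)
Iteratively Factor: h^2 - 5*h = (h)*(h - 5)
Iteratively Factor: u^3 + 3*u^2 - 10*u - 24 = (u - 3)*(u^2 + 6*u + 8) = (u - 3)*(u + 4)*(u + 2)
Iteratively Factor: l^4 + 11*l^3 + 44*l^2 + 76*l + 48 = (l + 4)*(l^3 + 7*l^2 + 16*l + 12) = (l + 2)*(l + 4)*(l^2 + 5*l + 6) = (l + 2)^2*(l + 4)*(l + 3)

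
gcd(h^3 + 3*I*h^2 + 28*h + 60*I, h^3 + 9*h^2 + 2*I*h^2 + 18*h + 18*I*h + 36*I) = h + 2*I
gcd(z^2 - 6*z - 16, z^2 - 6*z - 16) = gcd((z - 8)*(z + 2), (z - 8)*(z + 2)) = z^2 - 6*z - 16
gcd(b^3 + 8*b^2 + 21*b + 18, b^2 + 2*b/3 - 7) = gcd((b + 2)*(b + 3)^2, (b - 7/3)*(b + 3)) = b + 3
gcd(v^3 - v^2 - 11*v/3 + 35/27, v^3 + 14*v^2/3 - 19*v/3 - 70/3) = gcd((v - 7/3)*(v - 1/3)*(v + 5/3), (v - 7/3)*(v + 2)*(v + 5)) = v - 7/3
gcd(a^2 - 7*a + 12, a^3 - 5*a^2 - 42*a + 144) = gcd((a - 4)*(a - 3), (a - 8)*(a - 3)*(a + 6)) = a - 3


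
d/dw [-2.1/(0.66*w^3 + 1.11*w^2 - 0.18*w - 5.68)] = (4.158*w^2 + 4.662*w - 0.378)/(0.66*w^3 + 1.11*w^2 - 0.18*w - 5.68)^2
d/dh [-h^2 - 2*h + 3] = -2*h - 2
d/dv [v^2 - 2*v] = 2*v - 2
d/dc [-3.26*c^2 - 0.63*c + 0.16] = -6.52*c - 0.63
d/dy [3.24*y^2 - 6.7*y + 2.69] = 6.48*y - 6.7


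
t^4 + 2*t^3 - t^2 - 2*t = t*(t - 1)*(t + 1)*(t + 2)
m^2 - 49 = (m - 7)*(m + 7)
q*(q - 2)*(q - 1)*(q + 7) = q^4 + 4*q^3 - 19*q^2 + 14*q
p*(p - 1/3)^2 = p^3 - 2*p^2/3 + p/9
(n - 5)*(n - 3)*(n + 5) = n^3 - 3*n^2 - 25*n + 75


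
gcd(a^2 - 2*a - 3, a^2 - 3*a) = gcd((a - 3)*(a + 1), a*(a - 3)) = a - 3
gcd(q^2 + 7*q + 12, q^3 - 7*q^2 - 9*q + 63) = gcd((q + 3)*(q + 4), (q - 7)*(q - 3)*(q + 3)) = q + 3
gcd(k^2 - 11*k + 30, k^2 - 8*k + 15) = k - 5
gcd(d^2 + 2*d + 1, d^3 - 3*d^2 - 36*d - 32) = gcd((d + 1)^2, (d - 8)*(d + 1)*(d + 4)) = d + 1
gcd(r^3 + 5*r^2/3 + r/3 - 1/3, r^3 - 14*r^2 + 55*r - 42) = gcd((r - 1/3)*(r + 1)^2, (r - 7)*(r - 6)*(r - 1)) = 1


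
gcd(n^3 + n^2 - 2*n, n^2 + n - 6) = 1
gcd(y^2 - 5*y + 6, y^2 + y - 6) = y - 2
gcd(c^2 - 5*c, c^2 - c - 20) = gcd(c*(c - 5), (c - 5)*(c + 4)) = c - 5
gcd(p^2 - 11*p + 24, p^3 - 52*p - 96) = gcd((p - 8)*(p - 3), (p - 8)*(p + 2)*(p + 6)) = p - 8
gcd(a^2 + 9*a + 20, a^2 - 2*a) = 1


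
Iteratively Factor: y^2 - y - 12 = (y + 3)*(y - 4)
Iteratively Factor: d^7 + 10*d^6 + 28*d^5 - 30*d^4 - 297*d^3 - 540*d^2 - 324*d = (d - 3)*(d^6 + 13*d^5 + 67*d^4 + 171*d^3 + 216*d^2 + 108*d) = d*(d - 3)*(d^5 + 13*d^4 + 67*d^3 + 171*d^2 + 216*d + 108) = d*(d - 3)*(d + 2)*(d^4 + 11*d^3 + 45*d^2 + 81*d + 54) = d*(d - 3)*(d + 2)*(d + 3)*(d^3 + 8*d^2 + 21*d + 18) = d*(d - 3)*(d + 2)*(d + 3)^2*(d^2 + 5*d + 6) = d*(d - 3)*(d + 2)*(d + 3)^3*(d + 2)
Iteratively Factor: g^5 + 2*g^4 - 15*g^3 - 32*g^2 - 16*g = (g - 4)*(g^4 + 6*g^3 + 9*g^2 + 4*g) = g*(g - 4)*(g^3 + 6*g^2 + 9*g + 4) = g*(g - 4)*(g + 4)*(g^2 + 2*g + 1) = g*(g - 4)*(g + 1)*(g + 4)*(g + 1)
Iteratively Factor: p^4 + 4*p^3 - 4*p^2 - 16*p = (p)*(p^3 + 4*p^2 - 4*p - 16) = p*(p + 4)*(p^2 - 4) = p*(p - 2)*(p + 4)*(p + 2)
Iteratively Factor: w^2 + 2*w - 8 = (w - 2)*(w + 4)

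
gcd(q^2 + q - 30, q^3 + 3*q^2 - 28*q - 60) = q^2 + q - 30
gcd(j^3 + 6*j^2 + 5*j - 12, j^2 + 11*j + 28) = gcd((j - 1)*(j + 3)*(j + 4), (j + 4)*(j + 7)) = j + 4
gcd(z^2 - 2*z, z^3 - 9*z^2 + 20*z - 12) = z - 2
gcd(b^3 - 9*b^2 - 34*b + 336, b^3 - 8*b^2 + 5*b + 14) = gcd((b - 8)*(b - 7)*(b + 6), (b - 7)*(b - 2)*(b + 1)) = b - 7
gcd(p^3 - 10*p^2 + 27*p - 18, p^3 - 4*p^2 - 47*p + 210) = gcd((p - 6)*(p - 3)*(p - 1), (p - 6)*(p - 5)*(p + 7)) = p - 6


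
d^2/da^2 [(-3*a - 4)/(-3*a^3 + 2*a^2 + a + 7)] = 2*(-(3*a + 4)*(-9*a^2 + 4*a + 1)^2 + (-27*a^2 + 12*a - (3*a + 4)*(9*a - 2) + 3)*(-3*a^3 + 2*a^2 + a + 7))/(-3*a^3 + 2*a^2 + a + 7)^3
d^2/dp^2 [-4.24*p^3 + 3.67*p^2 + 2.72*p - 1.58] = 7.34 - 25.44*p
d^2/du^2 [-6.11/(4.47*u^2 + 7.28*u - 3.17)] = (244.166598*u^2 + 397.658352*u - 6.11*(8.94*u + 7.28)*(17.88*u + 14.56) - 173.156178)/(4.47*u^2 + 7.28*u - 3.17)^3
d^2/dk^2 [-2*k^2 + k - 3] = -4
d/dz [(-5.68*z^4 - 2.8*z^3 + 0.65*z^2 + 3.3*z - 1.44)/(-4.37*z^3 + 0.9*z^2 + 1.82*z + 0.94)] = (24.8216*z^6 - 10.224*z^5 - 30.6923*z^4 - 2.70679999999999*z^3 - 28.5614*z^2 + 3.814*z + 5.7228)/(19.0969*z^6 - 7.866*z^5 - 15.0968*z^4 - 4.9396*z^3 + 5.0044*z^2 + 3.4216*z + 0.8836)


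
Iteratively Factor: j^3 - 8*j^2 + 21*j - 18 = (j - 3)*(j^2 - 5*j + 6) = (j - 3)^2*(j - 2)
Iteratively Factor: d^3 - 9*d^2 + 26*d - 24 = (d - 4)*(d^2 - 5*d + 6) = (d - 4)*(d - 2)*(d - 3)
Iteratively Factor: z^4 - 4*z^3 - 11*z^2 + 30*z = (z - 5)*(z^3 + z^2 - 6*z) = (z - 5)*(z + 3)*(z^2 - 2*z) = (z - 5)*(z - 2)*(z + 3)*(z)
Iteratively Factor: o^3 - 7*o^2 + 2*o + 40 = (o - 5)*(o^2 - 2*o - 8) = (o - 5)*(o + 2)*(o - 4)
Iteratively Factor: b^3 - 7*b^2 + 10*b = (b - 2)*(b^2 - 5*b) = (b - 5)*(b - 2)*(b)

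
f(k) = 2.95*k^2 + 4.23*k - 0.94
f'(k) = 5.9*k + 4.23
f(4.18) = 68.28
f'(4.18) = 28.89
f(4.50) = 77.83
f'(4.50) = 30.78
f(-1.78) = 0.88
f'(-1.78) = -6.27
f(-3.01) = 13.05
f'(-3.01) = -13.53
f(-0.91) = -2.35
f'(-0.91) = -1.14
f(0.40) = 1.22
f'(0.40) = 6.59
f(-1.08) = -2.07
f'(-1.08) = -2.14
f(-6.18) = 85.59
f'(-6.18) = -32.23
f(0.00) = -0.94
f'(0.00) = 4.23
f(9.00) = 276.08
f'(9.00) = 57.33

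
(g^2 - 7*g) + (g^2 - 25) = 2*g^2 - 7*g - 25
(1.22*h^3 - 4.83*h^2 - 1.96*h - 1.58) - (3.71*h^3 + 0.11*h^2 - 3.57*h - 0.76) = -2.49*h^3 - 4.94*h^2 + 1.61*h - 0.82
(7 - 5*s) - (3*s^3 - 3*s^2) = -3*s^3 + 3*s^2 - 5*s + 7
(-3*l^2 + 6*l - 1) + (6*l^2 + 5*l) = 3*l^2 + 11*l - 1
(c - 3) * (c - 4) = c^2 - 7*c + 12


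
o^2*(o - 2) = o^3 - 2*o^2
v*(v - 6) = v^2 - 6*v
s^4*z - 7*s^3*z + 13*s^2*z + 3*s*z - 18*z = (s - 3)^2*(s - 2)*(s*z + z)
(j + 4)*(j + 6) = j^2 + 10*j + 24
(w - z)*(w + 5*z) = w^2 + 4*w*z - 5*z^2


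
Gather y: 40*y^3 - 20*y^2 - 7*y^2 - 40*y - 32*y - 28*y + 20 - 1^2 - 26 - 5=40*y^3 - 27*y^2 - 100*y - 12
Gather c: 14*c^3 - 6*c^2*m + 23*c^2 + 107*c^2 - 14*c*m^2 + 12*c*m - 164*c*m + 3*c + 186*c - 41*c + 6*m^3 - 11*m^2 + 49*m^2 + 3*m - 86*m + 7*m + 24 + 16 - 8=14*c^3 + c^2*(130 - 6*m) + c*(-14*m^2 - 152*m + 148) + 6*m^3 + 38*m^2 - 76*m + 32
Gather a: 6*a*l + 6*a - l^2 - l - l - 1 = a*(6*l + 6) - l^2 - 2*l - 1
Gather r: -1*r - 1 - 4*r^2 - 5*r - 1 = -4*r^2 - 6*r - 2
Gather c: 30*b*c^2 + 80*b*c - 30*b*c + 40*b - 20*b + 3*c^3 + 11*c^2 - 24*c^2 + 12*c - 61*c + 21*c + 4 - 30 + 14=20*b + 3*c^3 + c^2*(30*b - 13) + c*(50*b - 28) - 12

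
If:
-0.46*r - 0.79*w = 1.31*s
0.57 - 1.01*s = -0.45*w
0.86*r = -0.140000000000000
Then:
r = -0.16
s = 0.35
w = -0.48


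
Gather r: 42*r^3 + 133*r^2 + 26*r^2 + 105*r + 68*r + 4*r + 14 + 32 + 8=42*r^3 + 159*r^2 + 177*r + 54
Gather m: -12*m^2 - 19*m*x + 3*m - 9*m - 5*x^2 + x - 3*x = -12*m^2 + m*(-19*x - 6) - 5*x^2 - 2*x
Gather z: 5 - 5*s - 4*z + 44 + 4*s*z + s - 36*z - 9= -4*s + z*(4*s - 40) + 40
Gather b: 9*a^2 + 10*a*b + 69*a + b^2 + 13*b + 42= 9*a^2 + 69*a + b^2 + b*(10*a + 13) + 42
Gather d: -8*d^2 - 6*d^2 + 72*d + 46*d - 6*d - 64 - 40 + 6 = -14*d^2 + 112*d - 98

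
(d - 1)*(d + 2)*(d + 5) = d^3 + 6*d^2 + 3*d - 10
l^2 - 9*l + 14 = (l - 7)*(l - 2)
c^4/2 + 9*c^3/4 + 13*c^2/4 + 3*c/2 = c*(c/2 + 1/2)*(c + 3/2)*(c + 2)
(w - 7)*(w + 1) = w^2 - 6*w - 7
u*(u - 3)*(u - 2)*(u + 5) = u^4 - 19*u^2 + 30*u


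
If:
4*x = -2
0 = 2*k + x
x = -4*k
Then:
No Solution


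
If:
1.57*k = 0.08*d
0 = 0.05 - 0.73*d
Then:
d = 0.07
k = 0.00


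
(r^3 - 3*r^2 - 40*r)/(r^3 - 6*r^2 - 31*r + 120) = r/(r - 3)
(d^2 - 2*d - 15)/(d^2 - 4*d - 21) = (d - 5)/(d - 7)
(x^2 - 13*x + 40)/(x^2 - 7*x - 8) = (x - 5)/(x + 1)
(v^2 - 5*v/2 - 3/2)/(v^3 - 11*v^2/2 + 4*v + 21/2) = (2*v + 1)/(2*v^2 - 5*v - 7)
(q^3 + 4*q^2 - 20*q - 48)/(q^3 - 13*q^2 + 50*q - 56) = (q^2 + 8*q + 12)/(q^2 - 9*q + 14)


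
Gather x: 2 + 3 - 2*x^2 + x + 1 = -2*x^2 + x + 6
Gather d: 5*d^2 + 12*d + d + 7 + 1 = 5*d^2 + 13*d + 8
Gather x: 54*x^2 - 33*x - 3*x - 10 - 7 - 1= 54*x^2 - 36*x - 18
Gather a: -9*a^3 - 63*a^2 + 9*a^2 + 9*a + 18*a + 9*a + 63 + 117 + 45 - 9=-9*a^3 - 54*a^2 + 36*a + 216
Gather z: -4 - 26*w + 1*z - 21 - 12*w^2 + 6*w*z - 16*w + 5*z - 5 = -12*w^2 - 42*w + z*(6*w + 6) - 30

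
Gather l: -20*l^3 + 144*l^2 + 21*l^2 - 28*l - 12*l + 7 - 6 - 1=-20*l^3 + 165*l^2 - 40*l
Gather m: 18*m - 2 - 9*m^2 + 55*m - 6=-9*m^2 + 73*m - 8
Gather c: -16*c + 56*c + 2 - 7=40*c - 5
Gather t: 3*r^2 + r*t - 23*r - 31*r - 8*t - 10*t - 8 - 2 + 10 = 3*r^2 - 54*r + t*(r - 18)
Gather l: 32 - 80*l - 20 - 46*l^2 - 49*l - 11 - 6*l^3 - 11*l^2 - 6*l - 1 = -6*l^3 - 57*l^2 - 135*l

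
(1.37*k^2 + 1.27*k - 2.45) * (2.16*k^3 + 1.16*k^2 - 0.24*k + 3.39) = 2.9592*k^5 + 4.3324*k^4 - 4.1476*k^3 + 1.4975*k^2 + 4.8933*k - 8.3055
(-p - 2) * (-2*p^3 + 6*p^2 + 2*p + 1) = 2*p^4 - 2*p^3 - 14*p^2 - 5*p - 2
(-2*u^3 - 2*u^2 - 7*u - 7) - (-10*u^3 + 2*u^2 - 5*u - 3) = 8*u^3 - 4*u^2 - 2*u - 4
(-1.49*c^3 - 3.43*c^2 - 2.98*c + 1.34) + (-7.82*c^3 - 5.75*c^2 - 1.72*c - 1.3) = -9.31*c^3 - 9.18*c^2 - 4.7*c + 0.04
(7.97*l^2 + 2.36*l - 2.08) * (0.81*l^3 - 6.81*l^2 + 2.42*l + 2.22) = 6.4557*l^5 - 52.3641*l^4 + 1.531*l^3 + 37.5694*l^2 + 0.2056*l - 4.6176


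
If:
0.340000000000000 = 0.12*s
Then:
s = 2.83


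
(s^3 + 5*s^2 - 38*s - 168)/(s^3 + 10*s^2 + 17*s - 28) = (s - 6)/(s - 1)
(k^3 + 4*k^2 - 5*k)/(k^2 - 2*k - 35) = k*(k - 1)/(k - 7)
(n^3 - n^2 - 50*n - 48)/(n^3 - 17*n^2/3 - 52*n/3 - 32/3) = 3*(n + 6)/(3*n + 4)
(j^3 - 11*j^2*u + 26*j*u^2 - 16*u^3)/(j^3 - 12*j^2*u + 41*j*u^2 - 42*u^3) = (j^2 - 9*j*u + 8*u^2)/(j^2 - 10*j*u + 21*u^2)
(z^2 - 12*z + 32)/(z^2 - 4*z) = (z - 8)/z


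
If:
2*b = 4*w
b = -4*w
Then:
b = 0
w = 0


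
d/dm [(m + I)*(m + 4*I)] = 2*m + 5*I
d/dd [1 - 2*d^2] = -4*d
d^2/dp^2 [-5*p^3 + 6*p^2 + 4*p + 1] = 12 - 30*p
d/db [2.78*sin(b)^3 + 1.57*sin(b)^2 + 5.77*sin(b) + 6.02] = (8.34*sin(b)^2 + 3.14*sin(b) + 5.77)*cos(b)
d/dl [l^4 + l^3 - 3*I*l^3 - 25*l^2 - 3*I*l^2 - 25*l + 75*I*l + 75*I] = 4*l^3 + l^2*(3 - 9*I) + l*(-50 - 6*I) - 25 + 75*I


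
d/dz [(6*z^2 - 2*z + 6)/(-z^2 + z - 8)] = 2*(2*z^2 - 42*z + 5)/(z^4 - 2*z^3 + 17*z^2 - 16*z + 64)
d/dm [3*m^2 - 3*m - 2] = 6*m - 3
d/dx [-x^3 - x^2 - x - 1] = -3*x^2 - 2*x - 1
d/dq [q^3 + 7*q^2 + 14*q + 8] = 3*q^2 + 14*q + 14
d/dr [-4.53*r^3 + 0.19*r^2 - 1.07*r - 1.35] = -13.59*r^2 + 0.38*r - 1.07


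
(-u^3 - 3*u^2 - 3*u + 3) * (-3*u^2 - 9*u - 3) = 3*u^5 + 18*u^4 + 39*u^3 + 27*u^2 - 18*u - 9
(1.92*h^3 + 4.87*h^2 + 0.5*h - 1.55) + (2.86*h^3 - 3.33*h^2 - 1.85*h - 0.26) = 4.78*h^3 + 1.54*h^2 - 1.35*h - 1.81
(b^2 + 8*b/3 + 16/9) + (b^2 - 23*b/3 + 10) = 2*b^2 - 5*b + 106/9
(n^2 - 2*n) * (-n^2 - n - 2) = -n^4 + n^3 + 4*n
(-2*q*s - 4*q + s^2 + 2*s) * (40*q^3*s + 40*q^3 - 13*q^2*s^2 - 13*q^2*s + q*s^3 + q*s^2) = -80*q^4*s^2 - 240*q^4*s - 160*q^4 + 66*q^3*s^3 + 198*q^3*s^2 + 132*q^3*s - 15*q^2*s^4 - 45*q^2*s^3 - 30*q^2*s^2 + q*s^5 + 3*q*s^4 + 2*q*s^3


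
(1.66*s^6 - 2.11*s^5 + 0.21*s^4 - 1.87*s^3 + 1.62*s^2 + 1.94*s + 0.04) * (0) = 0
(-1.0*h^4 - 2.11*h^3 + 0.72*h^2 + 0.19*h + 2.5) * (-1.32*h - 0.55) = 1.32*h^5 + 3.3352*h^4 + 0.2101*h^3 - 0.6468*h^2 - 3.4045*h - 1.375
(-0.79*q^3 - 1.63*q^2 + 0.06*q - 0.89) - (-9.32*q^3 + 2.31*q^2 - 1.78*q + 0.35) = 8.53*q^3 - 3.94*q^2 + 1.84*q - 1.24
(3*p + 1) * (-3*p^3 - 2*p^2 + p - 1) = -9*p^4 - 9*p^3 + p^2 - 2*p - 1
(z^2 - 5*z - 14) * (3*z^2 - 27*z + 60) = 3*z^4 - 42*z^3 + 153*z^2 + 78*z - 840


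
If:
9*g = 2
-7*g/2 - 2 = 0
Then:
No Solution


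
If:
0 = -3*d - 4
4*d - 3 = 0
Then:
No Solution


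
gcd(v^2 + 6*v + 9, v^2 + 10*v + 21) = v + 3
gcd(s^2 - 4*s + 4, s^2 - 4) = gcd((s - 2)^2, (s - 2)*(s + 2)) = s - 2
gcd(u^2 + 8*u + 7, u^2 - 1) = u + 1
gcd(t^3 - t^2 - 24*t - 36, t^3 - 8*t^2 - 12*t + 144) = t - 6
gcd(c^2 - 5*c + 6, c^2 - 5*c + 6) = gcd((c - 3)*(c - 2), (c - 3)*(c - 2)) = c^2 - 5*c + 6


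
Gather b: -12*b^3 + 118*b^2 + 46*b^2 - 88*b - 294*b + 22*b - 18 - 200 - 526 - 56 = -12*b^3 + 164*b^2 - 360*b - 800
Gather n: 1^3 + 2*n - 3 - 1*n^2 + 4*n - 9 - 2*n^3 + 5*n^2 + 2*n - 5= -2*n^3 + 4*n^2 + 8*n - 16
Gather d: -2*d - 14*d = -16*d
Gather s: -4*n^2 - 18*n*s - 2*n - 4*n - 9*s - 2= -4*n^2 - 6*n + s*(-18*n - 9) - 2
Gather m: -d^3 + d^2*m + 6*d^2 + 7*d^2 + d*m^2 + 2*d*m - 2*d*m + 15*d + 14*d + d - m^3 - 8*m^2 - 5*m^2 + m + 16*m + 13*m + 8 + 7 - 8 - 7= -d^3 + 13*d^2 + 30*d - m^3 + m^2*(d - 13) + m*(d^2 + 30)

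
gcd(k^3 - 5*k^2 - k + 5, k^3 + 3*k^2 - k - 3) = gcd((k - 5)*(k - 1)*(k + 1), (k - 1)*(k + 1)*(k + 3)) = k^2 - 1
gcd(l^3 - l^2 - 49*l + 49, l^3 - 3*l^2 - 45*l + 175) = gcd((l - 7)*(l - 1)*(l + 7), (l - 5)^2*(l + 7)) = l + 7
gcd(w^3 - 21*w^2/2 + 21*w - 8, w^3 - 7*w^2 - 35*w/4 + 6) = w^2 - 17*w/2 + 4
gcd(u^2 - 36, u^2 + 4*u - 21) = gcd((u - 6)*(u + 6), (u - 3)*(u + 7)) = 1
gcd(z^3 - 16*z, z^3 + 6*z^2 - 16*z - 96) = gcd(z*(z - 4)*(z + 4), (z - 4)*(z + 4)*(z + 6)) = z^2 - 16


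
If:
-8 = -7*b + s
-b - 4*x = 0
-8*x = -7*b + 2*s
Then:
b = 16/5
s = 72/5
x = -4/5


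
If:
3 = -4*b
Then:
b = -3/4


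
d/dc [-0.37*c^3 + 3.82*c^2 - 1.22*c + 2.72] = -1.11*c^2 + 7.64*c - 1.22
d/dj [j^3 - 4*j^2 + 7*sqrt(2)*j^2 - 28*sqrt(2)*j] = 3*j^2 - 8*j + 14*sqrt(2)*j - 28*sqrt(2)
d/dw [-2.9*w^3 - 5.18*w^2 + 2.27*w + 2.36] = -8.7*w^2 - 10.36*w + 2.27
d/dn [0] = 0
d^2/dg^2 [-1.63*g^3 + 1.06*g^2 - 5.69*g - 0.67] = 2.12 - 9.78*g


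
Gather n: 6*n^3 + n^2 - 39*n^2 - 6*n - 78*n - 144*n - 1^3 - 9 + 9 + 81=6*n^3 - 38*n^2 - 228*n + 80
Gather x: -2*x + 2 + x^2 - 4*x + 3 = x^2 - 6*x + 5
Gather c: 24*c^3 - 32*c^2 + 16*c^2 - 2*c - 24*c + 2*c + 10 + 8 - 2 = 24*c^3 - 16*c^2 - 24*c + 16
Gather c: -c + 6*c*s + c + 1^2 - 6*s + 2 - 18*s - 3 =6*c*s - 24*s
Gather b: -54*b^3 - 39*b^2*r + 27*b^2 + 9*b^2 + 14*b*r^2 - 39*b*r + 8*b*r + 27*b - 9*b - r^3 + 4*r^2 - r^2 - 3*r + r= -54*b^3 + b^2*(36 - 39*r) + b*(14*r^2 - 31*r + 18) - r^3 + 3*r^2 - 2*r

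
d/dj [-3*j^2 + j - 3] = 1 - 6*j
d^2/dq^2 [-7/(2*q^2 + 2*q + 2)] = 7*(q^2 + q - (2*q + 1)^2 + 1)/(q^2 + q + 1)^3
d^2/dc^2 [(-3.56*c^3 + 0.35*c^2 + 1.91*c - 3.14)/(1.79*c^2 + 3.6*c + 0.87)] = (-1.4210854715202e-14*c^5 + 2.8421709430404e-14*c^4 - 73.4583620000001*c^3 - 130.535094*c^2 - 155.419002*c - 83.043366)/(5.735339*c^6 + 34.60428*c^5 + 77.957901*c^4 + 80.29368*c^3 + 37.890153*c^2 + 8.17452*c + 0.658503)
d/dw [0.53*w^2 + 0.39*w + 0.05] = 1.06*w + 0.39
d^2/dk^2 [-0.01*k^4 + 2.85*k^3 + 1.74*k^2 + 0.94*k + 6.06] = -0.12*k^2 + 17.1*k + 3.48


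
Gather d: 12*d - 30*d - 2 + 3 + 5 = 6 - 18*d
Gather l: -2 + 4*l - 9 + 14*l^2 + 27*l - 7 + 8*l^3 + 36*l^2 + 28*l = 8*l^3 + 50*l^2 + 59*l - 18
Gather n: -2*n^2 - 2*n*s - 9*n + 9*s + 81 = -2*n^2 + n*(-2*s - 9) + 9*s + 81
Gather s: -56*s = -56*s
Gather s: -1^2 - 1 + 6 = 4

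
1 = 1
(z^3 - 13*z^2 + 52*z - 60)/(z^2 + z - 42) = (z^2 - 7*z + 10)/(z + 7)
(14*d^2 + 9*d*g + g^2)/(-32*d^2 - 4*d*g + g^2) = (-14*d^2 - 9*d*g - g^2)/(32*d^2 + 4*d*g - g^2)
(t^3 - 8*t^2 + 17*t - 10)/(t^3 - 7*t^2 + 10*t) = (t - 1)/t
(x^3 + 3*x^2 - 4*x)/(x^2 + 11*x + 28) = x*(x - 1)/(x + 7)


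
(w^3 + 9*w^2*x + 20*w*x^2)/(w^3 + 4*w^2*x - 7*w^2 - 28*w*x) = (w + 5*x)/(w - 7)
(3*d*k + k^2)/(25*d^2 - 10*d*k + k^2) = k*(3*d + k)/(25*d^2 - 10*d*k + k^2)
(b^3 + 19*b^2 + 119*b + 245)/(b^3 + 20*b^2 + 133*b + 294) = (b + 5)/(b + 6)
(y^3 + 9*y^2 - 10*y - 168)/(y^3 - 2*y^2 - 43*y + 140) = (y + 6)/(y - 5)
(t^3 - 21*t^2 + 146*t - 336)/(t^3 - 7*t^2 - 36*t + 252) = (t - 8)/(t + 6)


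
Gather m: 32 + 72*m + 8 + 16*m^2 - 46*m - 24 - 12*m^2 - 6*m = 4*m^2 + 20*m + 16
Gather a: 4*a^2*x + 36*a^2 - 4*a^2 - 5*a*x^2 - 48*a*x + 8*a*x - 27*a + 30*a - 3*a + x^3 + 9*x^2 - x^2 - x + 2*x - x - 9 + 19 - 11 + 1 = a^2*(4*x + 32) + a*(-5*x^2 - 40*x) + x^3 + 8*x^2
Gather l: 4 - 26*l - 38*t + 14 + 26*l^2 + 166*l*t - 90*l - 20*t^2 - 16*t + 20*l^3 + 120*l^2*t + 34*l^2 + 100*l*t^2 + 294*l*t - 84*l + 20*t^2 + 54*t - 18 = 20*l^3 + l^2*(120*t + 60) + l*(100*t^2 + 460*t - 200)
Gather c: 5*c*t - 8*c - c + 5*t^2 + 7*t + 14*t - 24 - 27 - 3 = c*(5*t - 9) + 5*t^2 + 21*t - 54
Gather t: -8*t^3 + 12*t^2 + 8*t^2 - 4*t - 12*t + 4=-8*t^3 + 20*t^2 - 16*t + 4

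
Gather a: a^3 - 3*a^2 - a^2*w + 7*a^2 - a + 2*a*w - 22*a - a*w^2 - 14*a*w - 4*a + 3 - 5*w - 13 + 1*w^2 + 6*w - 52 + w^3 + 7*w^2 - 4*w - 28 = a^3 + a^2*(4 - w) + a*(-w^2 - 12*w - 27) + w^3 + 8*w^2 - 3*w - 90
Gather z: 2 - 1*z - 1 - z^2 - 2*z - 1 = -z^2 - 3*z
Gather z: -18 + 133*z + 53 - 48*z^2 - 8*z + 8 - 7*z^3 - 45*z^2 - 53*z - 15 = -7*z^3 - 93*z^2 + 72*z + 28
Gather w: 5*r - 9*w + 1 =5*r - 9*w + 1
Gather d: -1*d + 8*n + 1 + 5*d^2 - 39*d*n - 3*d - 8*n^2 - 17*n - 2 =5*d^2 + d*(-39*n - 4) - 8*n^2 - 9*n - 1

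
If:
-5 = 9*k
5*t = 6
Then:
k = -5/9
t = 6/5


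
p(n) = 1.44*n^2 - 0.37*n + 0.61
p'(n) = 2.88*n - 0.37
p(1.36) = 2.77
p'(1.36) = 3.55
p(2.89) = 11.57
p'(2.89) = 7.95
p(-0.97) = 2.32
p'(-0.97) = -3.16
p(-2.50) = 10.54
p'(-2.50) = -7.57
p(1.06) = 1.84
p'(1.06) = 2.68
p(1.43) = 3.03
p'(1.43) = 3.75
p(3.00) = 12.46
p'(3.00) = 8.27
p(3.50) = 16.96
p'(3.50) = 9.71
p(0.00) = 0.61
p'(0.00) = -0.37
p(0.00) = 0.61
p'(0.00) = -0.37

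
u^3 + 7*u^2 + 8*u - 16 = (u - 1)*(u + 4)^2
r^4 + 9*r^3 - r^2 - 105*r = r*(r - 3)*(r + 5)*(r + 7)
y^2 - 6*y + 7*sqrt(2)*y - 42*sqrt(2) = (y - 6)*(y + 7*sqrt(2))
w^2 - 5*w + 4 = (w - 4)*(w - 1)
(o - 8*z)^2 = o^2 - 16*o*z + 64*z^2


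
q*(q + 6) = q^2 + 6*q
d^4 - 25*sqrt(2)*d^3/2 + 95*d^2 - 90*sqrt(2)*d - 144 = (d - 6*sqrt(2))*(d - 4*sqrt(2))*(d - 3*sqrt(2))*(d + sqrt(2)/2)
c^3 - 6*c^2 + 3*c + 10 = (c - 5)*(c - 2)*(c + 1)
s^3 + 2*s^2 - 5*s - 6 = (s - 2)*(s + 1)*(s + 3)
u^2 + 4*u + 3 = (u + 1)*(u + 3)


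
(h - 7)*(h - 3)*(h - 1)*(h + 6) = h^4 - 5*h^3 - 35*h^2 + 165*h - 126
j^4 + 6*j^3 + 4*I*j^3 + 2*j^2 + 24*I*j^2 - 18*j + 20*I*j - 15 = (j + 1)*(j + 5)*(j + I)*(j + 3*I)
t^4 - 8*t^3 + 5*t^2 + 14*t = t*(t - 7)*(t - 2)*(t + 1)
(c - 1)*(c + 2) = c^2 + c - 2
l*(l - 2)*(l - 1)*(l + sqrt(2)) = l^4 - 3*l^3 + sqrt(2)*l^3 - 3*sqrt(2)*l^2 + 2*l^2 + 2*sqrt(2)*l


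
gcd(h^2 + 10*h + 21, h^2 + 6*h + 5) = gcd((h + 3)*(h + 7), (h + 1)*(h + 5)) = 1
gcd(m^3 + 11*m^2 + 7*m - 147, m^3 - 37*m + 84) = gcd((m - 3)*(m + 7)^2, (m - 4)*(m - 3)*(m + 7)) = m^2 + 4*m - 21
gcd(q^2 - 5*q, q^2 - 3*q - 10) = q - 5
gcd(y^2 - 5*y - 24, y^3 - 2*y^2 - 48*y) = y - 8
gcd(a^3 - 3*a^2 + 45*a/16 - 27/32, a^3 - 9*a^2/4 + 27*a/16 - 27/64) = a^2 - 3*a/2 + 9/16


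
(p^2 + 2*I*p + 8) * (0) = 0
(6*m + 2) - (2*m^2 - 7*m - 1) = -2*m^2 + 13*m + 3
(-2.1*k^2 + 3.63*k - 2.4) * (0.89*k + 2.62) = -1.869*k^3 - 2.2713*k^2 + 7.3746*k - 6.288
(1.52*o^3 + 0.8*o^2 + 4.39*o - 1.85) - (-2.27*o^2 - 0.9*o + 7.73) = 1.52*o^3 + 3.07*o^2 + 5.29*o - 9.58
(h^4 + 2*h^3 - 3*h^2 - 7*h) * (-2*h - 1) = -2*h^5 - 5*h^4 + 4*h^3 + 17*h^2 + 7*h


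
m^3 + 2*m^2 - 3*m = m*(m - 1)*(m + 3)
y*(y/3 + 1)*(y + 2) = y^3/3 + 5*y^2/3 + 2*y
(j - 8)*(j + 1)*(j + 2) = j^3 - 5*j^2 - 22*j - 16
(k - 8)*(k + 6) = k^2 - 2*k - 48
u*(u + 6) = u^2 + 6*u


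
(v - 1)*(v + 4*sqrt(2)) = v^2 - v + 4*sqrt(2)*v - 4*sqrt(2)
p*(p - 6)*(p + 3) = p^3 - 3*p^2 - 18*p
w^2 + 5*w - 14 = (w - 2)*(w + 7)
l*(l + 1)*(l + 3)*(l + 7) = l^4 + 11*l^3 + 31*l^2 + 21*l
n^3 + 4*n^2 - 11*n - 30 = (n - 3)*(n + 2)*(n + 5)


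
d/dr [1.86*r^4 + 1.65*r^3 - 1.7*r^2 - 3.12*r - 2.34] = 7.44*r^3 + 4.95*r^2 - 3.4*r - 3.12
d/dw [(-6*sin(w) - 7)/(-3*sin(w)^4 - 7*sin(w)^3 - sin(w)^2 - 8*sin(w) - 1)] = -(54*sin(w)^4 + 168*sin(w)^3 + 153*sin(w)^2 + 14*sin(w) + 50)*cos(w)/(3*sin(w)^4 + 7*sin(w)^3 + sin(w)^2 + 8*sin(w) + 1)^2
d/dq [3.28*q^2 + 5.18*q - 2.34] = 6.56*q + 5.18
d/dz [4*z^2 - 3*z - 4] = 8*z - 3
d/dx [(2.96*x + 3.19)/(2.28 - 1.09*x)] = (11.146231*x - 23.315052)/(1.09*x - 2.28)^3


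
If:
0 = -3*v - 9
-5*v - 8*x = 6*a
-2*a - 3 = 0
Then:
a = -3/2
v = -3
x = 3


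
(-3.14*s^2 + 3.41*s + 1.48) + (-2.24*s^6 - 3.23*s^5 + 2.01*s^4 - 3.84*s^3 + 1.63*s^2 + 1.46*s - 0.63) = -2.24*s^6 - 3.23*s^5 + 2.01*s^4 - 3.84*s^3 - 1.51*s^2 + 4.87*s + 0.85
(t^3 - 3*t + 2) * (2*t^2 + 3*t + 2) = 2*t^5 + 3*t^4 - 4*t^3 - 5*t^2 + 4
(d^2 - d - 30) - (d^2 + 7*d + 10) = -8*d - 40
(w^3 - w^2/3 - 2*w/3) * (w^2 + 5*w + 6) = w^5 + 14*w^4/3 + 11*w^3/3 - 16*w^2/3 - 4*w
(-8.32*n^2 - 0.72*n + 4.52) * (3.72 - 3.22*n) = 26.7904*n^3 - 28.632*n^2 - 17.2328*n + 16.8144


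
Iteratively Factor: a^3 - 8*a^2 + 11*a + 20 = (a - 4)*(a^2 - 4*a - 5) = (a - 5)*(a - 4)*(a + 1)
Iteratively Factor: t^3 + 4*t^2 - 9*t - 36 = (t + 3)*(t^2 + t - 12) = (t - 3)*(t + 3)*(t + 4)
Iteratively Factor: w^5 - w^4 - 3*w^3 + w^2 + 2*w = (w - 2)*(w^4 + w^3 - w^2 - w) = (w - 2)*(w - 1)*(w^3 + 2*w^2 + w) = (w - 2)*(w - 1)*(w + 1)*(w^2 + w) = w*(w - 2)*(w - 1)*(w + 1)*(w + 1)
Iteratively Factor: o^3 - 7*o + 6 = (o - 1)*(o^2 + o - 6) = (o - 1)*(o + 3)*(o - 2)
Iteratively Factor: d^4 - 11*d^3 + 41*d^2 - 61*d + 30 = (d - 3)*(d^3 - 8*d^2 + 17*d - 10) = (d - 3)*(d - 1)*(d^2 - 7*d + 10) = (d - 3)*(d - 2)*(d - 1)*(d - 5)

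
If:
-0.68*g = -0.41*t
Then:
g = 0.602941176470588*t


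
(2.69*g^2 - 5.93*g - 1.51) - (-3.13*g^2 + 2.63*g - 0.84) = 5.82*g^2 - 8.56*g - 0.67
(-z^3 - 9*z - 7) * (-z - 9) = z^4 + 9*z^3 + 9*z^2 + 88*z + 63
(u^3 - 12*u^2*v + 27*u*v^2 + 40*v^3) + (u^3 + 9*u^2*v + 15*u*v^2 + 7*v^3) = 2*u^3 - 3*u^2*v + 42*u*v^2 + 47*v^3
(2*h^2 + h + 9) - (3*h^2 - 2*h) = -h^2 + 3*h + 9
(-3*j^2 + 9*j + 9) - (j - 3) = -3*j^2 + 8*j + 12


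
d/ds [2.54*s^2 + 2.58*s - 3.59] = 5.08*s + 2.58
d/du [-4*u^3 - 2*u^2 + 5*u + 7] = -12*u^2 - 4*u + 5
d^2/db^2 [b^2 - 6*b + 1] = 2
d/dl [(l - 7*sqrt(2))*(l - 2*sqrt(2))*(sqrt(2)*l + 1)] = 3*sqrt(2)*l^2 - 34*l + 19*sqrt(2)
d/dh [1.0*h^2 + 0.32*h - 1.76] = 2.0*h + 0.32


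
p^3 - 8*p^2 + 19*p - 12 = (p - 4)*(p - 3)*(p - 1)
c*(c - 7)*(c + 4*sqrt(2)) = c^3 - 7*c^2 + 4*sqrt(2)*c^2 - 28*sqrt(2)*c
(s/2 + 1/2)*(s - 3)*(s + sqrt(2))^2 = s^4/2 - s^3 + sqrt(2)*s^3 - 2*sqrt(2)*s^2 - s^2/2 - 3*sqrt(2)*s - 2*s - 3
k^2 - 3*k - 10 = (k - 5)*(k + 2)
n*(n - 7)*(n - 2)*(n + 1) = n^4 - 8*n^3 + 5*n^2 + 14*n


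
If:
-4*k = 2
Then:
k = -1/2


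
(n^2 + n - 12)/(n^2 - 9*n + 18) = (n + 4)/(n - 6)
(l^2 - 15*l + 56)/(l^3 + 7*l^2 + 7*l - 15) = (l^2 - 15*l + 56)/(l^3 + 7*l^2 + 7*l - 15)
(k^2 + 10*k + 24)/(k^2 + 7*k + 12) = (k + 6)/(k + 3)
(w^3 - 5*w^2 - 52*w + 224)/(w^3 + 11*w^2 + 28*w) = (w^2 - 12*w + 32)/(w*(w + 4))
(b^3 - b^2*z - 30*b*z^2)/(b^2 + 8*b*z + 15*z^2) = b*(b - 6*z)/(b + 3*z)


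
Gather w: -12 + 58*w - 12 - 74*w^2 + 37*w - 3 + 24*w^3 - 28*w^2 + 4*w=24*w^3 - 102*w^2 + 99*w - 27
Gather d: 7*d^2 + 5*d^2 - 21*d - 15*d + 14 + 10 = 12*d^2 - 36*d + 24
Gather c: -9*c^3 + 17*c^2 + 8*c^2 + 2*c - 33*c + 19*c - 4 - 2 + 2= -9*c^3 + 25*c^2 - 12*c - 4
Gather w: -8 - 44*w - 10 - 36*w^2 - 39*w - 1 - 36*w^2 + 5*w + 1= -72*w^2 - 78*w - 18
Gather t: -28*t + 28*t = 0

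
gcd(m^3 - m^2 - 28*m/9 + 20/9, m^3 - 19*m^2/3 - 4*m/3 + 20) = m^2 - m/3 - 10/3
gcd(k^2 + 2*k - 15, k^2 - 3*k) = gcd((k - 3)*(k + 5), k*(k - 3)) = k - 3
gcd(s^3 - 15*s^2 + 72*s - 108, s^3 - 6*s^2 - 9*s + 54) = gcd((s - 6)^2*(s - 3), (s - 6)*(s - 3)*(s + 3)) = s^2 - 9*s + 18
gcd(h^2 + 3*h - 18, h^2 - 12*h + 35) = 1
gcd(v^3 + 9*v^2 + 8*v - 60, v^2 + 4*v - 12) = v^2 + 4*v - 12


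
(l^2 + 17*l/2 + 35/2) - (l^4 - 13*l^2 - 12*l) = -l^4 + 14*l^2 + 41*l/2 + 35/2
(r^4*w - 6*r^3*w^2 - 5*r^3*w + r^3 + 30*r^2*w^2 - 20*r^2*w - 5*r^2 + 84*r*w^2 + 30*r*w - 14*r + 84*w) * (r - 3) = r^5*w - 6*r^4*w^2 - 8*r^4*w + r^4 + 48*r^3*w^2 - 5*r^3*w - 8*r^3 - 6*r^2*w^2 + 90*r^2*w + r^2 - 252*r*w^2 - 6*r*w + 42*r - 252*w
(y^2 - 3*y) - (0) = y^2 - 3*y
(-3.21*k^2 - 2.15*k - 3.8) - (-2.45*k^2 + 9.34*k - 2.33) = -0.76*k^2 - 11.49*k - 1.47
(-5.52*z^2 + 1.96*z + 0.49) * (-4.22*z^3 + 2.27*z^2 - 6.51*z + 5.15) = 23.2944*z^5 - 20.8016*z^4 + 38.3166*z^3 - 40.0753*z^2 + 6.9041*z + 2.5235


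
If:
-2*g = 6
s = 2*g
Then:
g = -3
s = -6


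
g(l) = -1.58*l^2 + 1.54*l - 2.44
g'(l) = 1.54 - 3.16*l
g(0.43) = -2.07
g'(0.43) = 0.18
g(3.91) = -20.57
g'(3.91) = -10.82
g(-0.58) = -3.86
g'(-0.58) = 3.37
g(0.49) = -2.06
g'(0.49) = -0.01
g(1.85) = -5.00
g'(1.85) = -4.31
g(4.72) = -30.37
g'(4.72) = -13.38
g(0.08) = -2.33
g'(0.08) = 1.29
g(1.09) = -2.64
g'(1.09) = -1.90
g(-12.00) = -248.44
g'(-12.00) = 39.46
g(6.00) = -50.08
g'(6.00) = -17.42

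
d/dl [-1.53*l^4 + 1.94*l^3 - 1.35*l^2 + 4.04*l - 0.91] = -6.12*l^3 + 5.82*l^2 - 2.7*l + 4.04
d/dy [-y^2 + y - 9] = 1 - 2*y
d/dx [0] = 0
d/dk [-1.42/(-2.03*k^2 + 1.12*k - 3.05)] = (1.5904 - 5.7652*k)/(2.03*k^2 - 1.12*k + 3.05)^2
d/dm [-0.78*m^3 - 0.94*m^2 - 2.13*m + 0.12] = -2.34*m^2 - 1.88*m - 2.13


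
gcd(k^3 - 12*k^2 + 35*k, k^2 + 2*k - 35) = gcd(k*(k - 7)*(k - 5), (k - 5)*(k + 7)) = k - 5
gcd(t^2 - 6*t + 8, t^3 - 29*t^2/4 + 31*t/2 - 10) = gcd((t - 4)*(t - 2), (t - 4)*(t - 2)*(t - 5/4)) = t^2 - 6*t + 8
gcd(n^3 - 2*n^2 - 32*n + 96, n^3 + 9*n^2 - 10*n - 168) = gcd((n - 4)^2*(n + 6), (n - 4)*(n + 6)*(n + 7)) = n^2 + 2*n - 24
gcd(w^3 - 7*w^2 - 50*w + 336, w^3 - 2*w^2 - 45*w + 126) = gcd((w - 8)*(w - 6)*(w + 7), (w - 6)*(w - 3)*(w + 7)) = w^2 + w - 42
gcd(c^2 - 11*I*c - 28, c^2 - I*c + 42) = c - 7*I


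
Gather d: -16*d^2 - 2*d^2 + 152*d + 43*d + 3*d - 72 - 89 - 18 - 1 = -18*d^2 + 198*d - 180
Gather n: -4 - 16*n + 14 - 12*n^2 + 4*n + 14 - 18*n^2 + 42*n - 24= -30*n^2 + 30*n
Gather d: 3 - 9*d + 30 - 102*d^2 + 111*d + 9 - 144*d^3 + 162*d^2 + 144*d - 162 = -144*d^3 + 60*d^2 + 246*d - 120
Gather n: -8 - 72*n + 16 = 8 - 72*n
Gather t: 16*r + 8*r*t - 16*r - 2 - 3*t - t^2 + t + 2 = -t^2 + t*(8*r - 2)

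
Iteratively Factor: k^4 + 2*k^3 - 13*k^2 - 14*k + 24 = (k - 3)*(k^3 + 5*k^2 + 2*k - 8) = (k - 3)*(k - 1)*(k^2 + 6*k + 8) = (k - 3)*(k - 1)*(k + 4)*(k + 2)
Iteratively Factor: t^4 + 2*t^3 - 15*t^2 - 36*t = (t)*(t^3 + 2*t^2 - 15*t - 36) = t*(t + 3)*(t^2 - t - 12) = t*(t + 3)^2*(t - 4)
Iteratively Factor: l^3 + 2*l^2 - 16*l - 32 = (l + 2)*(l^2 - 16) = (l - 4)*(l + 2)*(l + 4)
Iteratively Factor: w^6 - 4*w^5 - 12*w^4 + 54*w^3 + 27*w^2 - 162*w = (w + 3)*(w^5 - 7*w^4 + 9*w^3 + 27*w^2 - 54*w) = (w - 3)*(w + 3)*(w^4 - 4*w^3 - 3*w^2 + 18*w) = (w - 3)*(w + 2)*(w + 3)*(w^3 - 6*w^2 + 9*w) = (w - 3)^2*(w + 2)*(w + 3)*(w^2 - 3*w) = (w - 3)^3*(w + 2)*(w + 3)*(w)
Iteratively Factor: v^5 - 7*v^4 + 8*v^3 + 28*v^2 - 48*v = (v - 4)*(v^4 - 3*v^3 - 4*v^2 + 12*v) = (v - 4)*(v + 2)*(v^3 - 5*v^2 + 6*v) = (v - 4)*(v - 2)*(v + 2)*(v^2 - 3*v) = (v - 4)*(v - 3)*(v - 2)*(v + 2)*(v)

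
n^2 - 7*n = n*(n - 7)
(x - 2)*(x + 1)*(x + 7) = x^3 + 6*x^2 - 9*x - 14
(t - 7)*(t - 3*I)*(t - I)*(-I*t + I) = -I*t^4 - 4*t^3 + 8*I*t^3 + 32*t^2 - 4*I*t^2 - 28*t - 24*I*t + 21*I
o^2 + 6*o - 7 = (o - 1)*(o + 7)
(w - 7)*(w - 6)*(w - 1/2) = w^3 - 27*w^2/2 + 97*w/2 - 21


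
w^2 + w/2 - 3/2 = (w - 1)*(w + 3/2)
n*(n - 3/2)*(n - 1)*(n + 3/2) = n^4 - n^3 - 9*n^2/4 + 9*n/4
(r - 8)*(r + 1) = r^2 - 7*r - 8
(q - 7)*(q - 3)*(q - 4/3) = q^3 - 34*q^2/3 + 103*q/3 - 28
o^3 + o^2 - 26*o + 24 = (o - 4)*(o - 1)*(o + 6)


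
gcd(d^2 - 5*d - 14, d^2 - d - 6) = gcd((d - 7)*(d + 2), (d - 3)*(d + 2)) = d + 2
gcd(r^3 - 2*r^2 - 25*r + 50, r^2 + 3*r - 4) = 1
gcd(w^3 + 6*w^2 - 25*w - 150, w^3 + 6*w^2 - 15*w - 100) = w + 5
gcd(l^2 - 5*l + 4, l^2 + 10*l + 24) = 1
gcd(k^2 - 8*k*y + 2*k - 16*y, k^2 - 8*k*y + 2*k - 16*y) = -k^2 + 8*k*y - 2*k + 16*y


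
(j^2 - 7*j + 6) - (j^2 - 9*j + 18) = 2*j - 12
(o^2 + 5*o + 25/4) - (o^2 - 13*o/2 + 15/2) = 23*o/2 - 5/4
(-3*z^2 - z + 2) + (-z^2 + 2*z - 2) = -4*z^2 + z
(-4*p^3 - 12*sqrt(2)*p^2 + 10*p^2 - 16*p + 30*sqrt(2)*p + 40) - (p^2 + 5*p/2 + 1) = -4*p^3 - 12*sqrt(2)*p^2 + 9*p^2 - 37*p/2 + 30*sqrt(2)*p + 39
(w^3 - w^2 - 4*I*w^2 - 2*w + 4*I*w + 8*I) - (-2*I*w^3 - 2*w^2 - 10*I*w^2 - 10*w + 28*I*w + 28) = w^3 + 2*I*w^3 + w^2 + 6*I*w^2 + 8*w - 24*I*w - 28 + 8*I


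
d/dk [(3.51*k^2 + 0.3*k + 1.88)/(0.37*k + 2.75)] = (1.2987*k^2 + 19.305*k + 0.1294)/(0.1369*k^2 + 2.035*k + 7.5625)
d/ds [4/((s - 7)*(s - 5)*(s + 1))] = 4*(-3*s^2 + 22*s - 23)/(s^6 - 22*s^5 + 167*s^4 - 436*s^3 - 241*s^2 + 1610*s + 1225)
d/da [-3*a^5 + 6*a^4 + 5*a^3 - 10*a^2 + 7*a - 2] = -15*a^4 + 24*a^3 + 15*a^2 - 20*a + 7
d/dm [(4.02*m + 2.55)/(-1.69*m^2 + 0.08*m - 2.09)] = (6.7938*m^2 + 8.619*m - 8.6058)/(2.8561*m^4 - 0.2704*m^3 + 7.0706*m^2 - 0.3344*m + 4.3681)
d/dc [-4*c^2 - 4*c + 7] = -8*c - 4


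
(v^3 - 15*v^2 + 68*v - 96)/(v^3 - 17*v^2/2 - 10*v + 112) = 2*(v - 3)/(2*v + 7)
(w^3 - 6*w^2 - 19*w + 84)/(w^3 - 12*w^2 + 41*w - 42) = (w + 4)/(w - 2)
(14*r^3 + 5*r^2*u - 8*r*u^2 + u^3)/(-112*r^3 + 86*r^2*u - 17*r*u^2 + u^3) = (-r - u)/(8*r - u)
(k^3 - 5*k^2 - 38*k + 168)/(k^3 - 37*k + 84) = (k^2 - k - 42)/(k^2 + 4*k - 21)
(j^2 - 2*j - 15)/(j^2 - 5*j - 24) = (j - 5)/(j - 8)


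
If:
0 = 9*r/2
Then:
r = 0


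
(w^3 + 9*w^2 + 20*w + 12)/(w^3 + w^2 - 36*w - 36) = (w + 2)/(w - 6)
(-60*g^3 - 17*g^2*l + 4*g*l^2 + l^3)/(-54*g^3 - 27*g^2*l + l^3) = (20*g^2 - g*l - l^2)/(18*g^2 + 3*g*l - l^2)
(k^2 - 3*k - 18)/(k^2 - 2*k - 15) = (k - 6)/(k - 5)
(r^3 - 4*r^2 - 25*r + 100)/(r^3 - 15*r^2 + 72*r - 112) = (r^2 - 25)/(r^2 - 11*r + 28)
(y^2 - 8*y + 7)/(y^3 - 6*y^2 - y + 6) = (y - 7)/(y^2 - 5*y - 6)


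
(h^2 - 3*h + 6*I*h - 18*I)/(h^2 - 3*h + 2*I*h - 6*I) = (h + 6*I)/(h + 2*I)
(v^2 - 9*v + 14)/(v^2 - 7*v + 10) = (v - 7)/(v - 5)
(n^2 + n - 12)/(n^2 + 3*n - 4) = (n - 3)/(n - 1)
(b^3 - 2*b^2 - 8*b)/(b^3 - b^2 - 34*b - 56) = b*(b - 4)/(b^2 - 3*b - 28)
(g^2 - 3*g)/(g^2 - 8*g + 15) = g/(g - 5)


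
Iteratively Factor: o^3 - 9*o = (o + 3)*(o^2 - 3*o) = o*(o + 3)*(o - 3)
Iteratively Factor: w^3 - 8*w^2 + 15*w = (w)*(w^2 - 8*w + 15) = w*(w - 5)*(w - 3)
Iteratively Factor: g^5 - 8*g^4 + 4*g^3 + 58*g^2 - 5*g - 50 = (g - 1)*(g^4 - 7*g^3 - 3*g^2 + 55*g + 50) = (g - 1)*(g + 2)*(g^3 - 9*g^2 + 15*g + 25) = (g - 1)*(g + 1)*(g + 2)*(g^2 - 10*g + 25) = (g - 5)*(g - 1)*(g + 1)*(g + 2)*(g - 5)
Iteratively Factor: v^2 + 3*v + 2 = (v + 1)*(v + 2)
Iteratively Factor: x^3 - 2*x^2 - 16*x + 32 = (x + 4)*(x^2 - 6*x + 8) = (x - 2)*(x + 4)*(x - 4)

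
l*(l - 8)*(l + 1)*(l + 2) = l^4 - 5*l^3 - 22*l^2 - 16*l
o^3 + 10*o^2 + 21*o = o*(o + 3)*(o + 7)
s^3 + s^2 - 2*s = s*(s - 1)*(s + 2)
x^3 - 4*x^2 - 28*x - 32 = (x - 8)*(x + 2)^2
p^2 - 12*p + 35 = (p - 7)*(p - 5)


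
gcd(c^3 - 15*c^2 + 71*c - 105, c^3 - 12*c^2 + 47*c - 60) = c^2 - 8*c + 15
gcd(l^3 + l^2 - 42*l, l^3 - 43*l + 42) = l^2 + l - 42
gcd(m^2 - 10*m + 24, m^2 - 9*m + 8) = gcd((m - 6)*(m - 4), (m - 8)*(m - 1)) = 1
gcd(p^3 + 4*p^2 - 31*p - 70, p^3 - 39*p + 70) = p^2 + 2*p - 35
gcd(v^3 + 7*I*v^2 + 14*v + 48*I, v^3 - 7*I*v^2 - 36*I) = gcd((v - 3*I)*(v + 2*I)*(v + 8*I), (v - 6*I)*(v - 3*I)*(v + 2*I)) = v^2 - I*v + 6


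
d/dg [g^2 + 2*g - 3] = 2*g + 2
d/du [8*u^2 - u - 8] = 16*u - 1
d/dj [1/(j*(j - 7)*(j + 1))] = (-j*(j - 7) - j*(j + 1) - (j - 7)*(j + 1))/(j^2*(j - 7)^2*(j + 1)^2)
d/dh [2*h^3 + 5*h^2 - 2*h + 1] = 6*h^2 + 10*h - 2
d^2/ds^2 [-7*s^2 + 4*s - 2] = -14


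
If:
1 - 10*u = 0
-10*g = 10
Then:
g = -1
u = 1/10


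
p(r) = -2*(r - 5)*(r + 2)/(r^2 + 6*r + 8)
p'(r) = -2*(-2*r - 6)*(r - 5)*(r + 2)/(r^2 + 6*r + 8)^2 - 2*(r - 5)/(r^2 + 6*r + 8) - 2*(r + 2)/(r^2 + 6*r + 8)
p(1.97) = 1.02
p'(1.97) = -0.51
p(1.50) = 1.27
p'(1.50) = -0.60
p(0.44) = 2.05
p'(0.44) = -0.91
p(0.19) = 2.30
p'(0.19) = -1.03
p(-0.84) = 3.70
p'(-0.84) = -1.80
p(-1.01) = 4.02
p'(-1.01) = -2.01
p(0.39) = 2.10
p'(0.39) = -0.93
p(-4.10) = -182.00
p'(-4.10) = -1800.00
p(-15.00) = -3.64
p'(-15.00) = -0.15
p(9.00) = -0.62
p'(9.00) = -0.11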